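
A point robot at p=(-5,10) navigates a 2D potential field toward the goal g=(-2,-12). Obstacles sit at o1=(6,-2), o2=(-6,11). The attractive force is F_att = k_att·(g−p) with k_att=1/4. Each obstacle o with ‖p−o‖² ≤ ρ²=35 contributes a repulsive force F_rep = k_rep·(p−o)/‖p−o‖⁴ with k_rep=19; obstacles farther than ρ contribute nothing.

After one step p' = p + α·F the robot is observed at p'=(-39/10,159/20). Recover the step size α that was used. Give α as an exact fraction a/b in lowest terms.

α = 1/5

F_att = 1/4·(g−p) = 1/4·(3,-22) = (0.7500,-5.5000)
o1: d²=265 > ρ²=35 → inactive
o2: d²=2 ≤ ρ²=35; F_rep = 19·(1,-1)/2² = (4.7500,-4.7500)
F = F_att + ΣF_rep = (5.5000,-10.2500)
Δp = p'−p = (1.1000,-2.0500); α = Δx/Fx = (11/10) / (11/2) = 1/5
check: Δy/Fy = (-41/20) / (-41/4) = 1/5 ✓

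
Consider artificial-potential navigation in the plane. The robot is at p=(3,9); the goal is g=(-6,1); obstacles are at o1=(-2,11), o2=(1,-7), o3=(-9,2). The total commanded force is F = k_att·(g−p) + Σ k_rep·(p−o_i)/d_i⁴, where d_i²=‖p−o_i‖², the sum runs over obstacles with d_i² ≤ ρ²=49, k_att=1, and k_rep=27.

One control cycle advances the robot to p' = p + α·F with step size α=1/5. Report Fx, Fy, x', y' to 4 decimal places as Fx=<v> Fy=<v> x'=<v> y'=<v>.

F_att = 1·(g−p) = 1·(-9,-8) = (-9.0000,-8.0000)
o1: d²=29 ≤ ρ²=49; F_rep = 27·(5,-2)/29² = (0.1605,-0.0642)
o2: d²=260 > ρ²=49 → inactive
o3: d²=193 > ρ²=49 → inactive
F = F_att + ΣF_rep = (-8.8395,-8.0642)
p' = p + 1/5·F = (1.2321,7.3872)

Fx=-8.8395 Fy=-8.0642 x'=1.2321 y'=7.3872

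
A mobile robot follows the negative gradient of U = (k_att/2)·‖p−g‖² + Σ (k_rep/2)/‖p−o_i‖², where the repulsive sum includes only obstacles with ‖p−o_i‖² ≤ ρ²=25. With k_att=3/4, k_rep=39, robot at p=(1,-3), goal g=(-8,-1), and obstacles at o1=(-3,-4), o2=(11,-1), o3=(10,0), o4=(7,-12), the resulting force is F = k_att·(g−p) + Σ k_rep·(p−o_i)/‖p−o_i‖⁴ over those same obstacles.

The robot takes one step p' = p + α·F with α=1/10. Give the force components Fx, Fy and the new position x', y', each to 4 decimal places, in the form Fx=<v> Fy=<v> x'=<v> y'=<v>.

F_att = 3/4·(g−p) = 3/4·(-9,2) = (-6.7500,1.5000)
o1: d²=17 ≤ ρ²=25; F_rep = 39·(4,1)/17² = (0.5398,0.1349)
o2: d²=104 > ρ²=25 → inactive
o3: d²=90 > ρ²=25 → inactive
o4: d²=117 > ρ²=25 → inactive
F = F_att + ΣF_rep = (-6.2102,1.6349)
p' = p + 1/10·F = (0.3790,-2.8365)

Fx=-6.2102 Fy=1.6349 x'=0.3790 y'=-2.8365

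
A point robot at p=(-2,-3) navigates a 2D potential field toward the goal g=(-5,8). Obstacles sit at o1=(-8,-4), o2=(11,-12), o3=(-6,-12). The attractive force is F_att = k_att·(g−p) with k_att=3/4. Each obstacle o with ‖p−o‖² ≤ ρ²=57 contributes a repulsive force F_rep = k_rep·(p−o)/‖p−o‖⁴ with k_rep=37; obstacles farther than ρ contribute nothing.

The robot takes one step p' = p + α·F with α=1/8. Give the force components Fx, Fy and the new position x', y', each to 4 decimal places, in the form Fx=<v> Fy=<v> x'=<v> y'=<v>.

F_att = 3/4·(g−p) = 3/4·(-3,11) = (-2.2500,8.2500)
o1: d²=37 ≤ ρ²=57; F_rep = 37·(6,1)/37² = (0.1622,0.0270)
o2: d²=250 > ρ²=57 → inactive
o3: d²=97 > ρ²=57 → inactive
F = F_att + ΣF_rep = (-2.0878,8.2770)
p' = p + 1/8·F = (-2.2610,-1.9654)

Fx=-2.0878 Fy=8.2770 x'=-2.2610 y'=-1.9654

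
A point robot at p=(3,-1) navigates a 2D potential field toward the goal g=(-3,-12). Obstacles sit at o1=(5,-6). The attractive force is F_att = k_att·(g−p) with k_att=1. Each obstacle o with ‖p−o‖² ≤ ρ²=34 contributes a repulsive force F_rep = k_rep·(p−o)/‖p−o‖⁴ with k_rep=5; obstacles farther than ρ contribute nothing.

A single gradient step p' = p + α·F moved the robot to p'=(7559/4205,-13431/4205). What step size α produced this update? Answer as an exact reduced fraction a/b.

F_att = 1·(g−p) = 1·(-6,-11) = (-6.0000,-11.0000)
o1: d²=29 ≤ ρ²=34; F_rep = 5·(-2,5)/29² = (-0.0119,0.0297)
F = F_att + ΣF_rep = (-6.0119,-10.9703)
Δp = p'−p = (-1.2024,-2.1941); α = Δx/Fx = (-5056/4205) / (-5056/841) = 1/5
check: Δy/Fy = (-9226/4205) / (-9226/841) = 1/5 ✓

α = 1/5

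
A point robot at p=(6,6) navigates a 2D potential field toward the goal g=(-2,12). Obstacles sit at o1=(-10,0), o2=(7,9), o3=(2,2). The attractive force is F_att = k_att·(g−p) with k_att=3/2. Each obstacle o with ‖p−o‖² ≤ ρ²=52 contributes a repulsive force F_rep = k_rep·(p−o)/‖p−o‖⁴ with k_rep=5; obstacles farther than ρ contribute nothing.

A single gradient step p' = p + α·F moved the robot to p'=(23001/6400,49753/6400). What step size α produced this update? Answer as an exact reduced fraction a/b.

F_att = 3/2·(g−p) = 3/2·(-8,6) = (-12.0000,9.0000)
o1: d²=292 > ρ²=52 → inactive
o2: d²=10 ≤ ρ²=52; F_rep = 5·(-1,-3)/10² = (-0.0500,-0.1500)
o3: d²=32 ≤ ρ²=52; F_rep = 5·(4,4)/32² = (0.0195,0.0195)
F = F_att + ΣF_rep = (-12.0305,8.8695)
Δp = p'−p = (-2.4061,1.7739); α = Δx/Fx = (-15399/6400) / (-15399/1280) = 1/5
check: Δy/Fy = (11353/6400) / (11353/1280) = 1/5 ✓

α = 1/5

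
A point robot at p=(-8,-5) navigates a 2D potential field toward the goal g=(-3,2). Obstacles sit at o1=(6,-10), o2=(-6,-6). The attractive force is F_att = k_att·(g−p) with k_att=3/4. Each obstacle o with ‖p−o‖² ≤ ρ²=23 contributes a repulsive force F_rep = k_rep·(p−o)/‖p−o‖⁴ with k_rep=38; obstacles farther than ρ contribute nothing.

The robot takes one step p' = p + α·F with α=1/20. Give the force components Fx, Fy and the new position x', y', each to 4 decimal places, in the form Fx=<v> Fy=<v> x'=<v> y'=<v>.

Fx=0.7100 Fy=6.7700 x'=-7.9645 y'=-4.6615

F_att = 3/4·(g−p) = 3/4·(5,7) = (3.7500,5.2500)
o1: d²=221 > ρ²=23 → inactive
o2: d²=5 ≤ ρ²=23; F_rep = 38·(-2,1)/5² = (-3.0400,1.5200)
F = F_att + ΣF_rep = (0.7100,6.7700)
p' = p + 1/20·F = (-7.9645,-4.6615)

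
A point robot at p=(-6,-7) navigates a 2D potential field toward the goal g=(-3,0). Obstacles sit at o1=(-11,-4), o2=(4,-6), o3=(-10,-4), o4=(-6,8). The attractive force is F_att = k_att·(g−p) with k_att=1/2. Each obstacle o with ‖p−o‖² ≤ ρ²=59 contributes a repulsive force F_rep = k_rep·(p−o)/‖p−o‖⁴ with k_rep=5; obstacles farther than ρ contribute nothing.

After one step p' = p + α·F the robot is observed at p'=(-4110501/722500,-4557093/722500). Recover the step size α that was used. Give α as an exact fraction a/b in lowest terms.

F_att = 1/2·(g−p) = 1/2·(3,7) = (1.5000,3.5000)
o1: d²=34 ≤ ρ²=59; F_rep = 5·(5,-3)/34² = (0.0216,-0.0130)
o2: d²=101 > ρ²=59 → inactive
o3: d²=25 ≤ ρ²=59; F_rep = 5·(4,-3)/25² = (0.0320,-0.0240)
o4: d²=225 > ρ²=59 → inactive
F = F_att + ΣF_rep = (1.5536,3.4630)
Δp = p'−p = (0.3107,0.6926); α = Δx/Fx = (224499/722500) / (224499/144500) = 1/5
check: Δy/Fy = (500407/722500) / (500407/144500) = 1/5 ✓

α = 1/5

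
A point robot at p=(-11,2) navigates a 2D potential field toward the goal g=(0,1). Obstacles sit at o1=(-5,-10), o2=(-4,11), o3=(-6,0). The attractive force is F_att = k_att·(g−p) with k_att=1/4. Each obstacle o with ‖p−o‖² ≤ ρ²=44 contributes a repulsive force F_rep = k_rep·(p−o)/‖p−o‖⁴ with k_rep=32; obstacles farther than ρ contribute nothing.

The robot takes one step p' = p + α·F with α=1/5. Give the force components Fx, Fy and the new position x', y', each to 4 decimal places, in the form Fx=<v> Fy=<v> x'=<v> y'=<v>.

F_att = 1/4·(g−p) = 1/4·(11,-1) = (2.7500,-0.2500)
o1: d²=180 > ρ²=44 → inactive
o2: d²=130 > ρ²=44 → inactive
o3: d²=29 ≤ ρ²=44; F_rep = 32·(-5,2)/29² = (-0.1902,0.0761)
F = F_att + ΣF_rep = (2.5598,-0.1739)
p' = p + 1/5·F = (-10.4880,1.9652)

Fx=2.5598 Fy=-0.1739 x'=-10.4880 y'=1.9652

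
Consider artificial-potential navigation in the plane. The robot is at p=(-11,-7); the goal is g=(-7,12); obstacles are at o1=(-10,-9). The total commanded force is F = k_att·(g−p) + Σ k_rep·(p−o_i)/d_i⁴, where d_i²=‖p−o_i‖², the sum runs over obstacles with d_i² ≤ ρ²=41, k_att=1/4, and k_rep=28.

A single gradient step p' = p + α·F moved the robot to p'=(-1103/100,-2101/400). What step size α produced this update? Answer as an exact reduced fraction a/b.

F_att = 1/4·(g−p) = 1/4·(4,19) = (1.0000,4.7500)
o1: d²=5 ≤ ρ²=41; F_rep = 28·(-1,2)/5² = (-1.1200,2.2400)
F = F_att + ΣF_rep = (-0.1200,6.9900)
Δp = p'−p = (-0.0300,1.7475); α = Δx/Fx = (-3/100) / (-3/25) = 1/4
check: Δy/Fy = (699/400) / (699/100) = 1/4 ✓

α = 1/4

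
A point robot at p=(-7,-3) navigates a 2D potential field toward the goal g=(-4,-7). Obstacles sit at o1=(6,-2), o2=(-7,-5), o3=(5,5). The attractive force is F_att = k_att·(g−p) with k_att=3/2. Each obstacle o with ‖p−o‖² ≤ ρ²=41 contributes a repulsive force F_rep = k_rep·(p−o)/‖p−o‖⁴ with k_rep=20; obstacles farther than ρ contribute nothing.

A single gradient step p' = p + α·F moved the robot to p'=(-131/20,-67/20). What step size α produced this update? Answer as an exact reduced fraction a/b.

α = 1/10

F_att = 3/2·(g−p) = 3/2·(3,-4) = (4.5000,-6.0000)
o1: d²=170 > ρ²=41 → inactive
o2: d²=4 ≤ ρ²=41; F_rep = 20·(0,2)/4² = (0.0000,2.5000)
o3: d²=208 > ρ²=41 → inactive
F = F_att + ΣF_rep = (4.5000,-3.5000)
Δp = p'−p = (0.4500,-0.3500); α = Δx/Fx = (9/20) / (9/2) = 1/10
check: Δy/Fy = (-7/20) / (-7/2) = 1/10 ✓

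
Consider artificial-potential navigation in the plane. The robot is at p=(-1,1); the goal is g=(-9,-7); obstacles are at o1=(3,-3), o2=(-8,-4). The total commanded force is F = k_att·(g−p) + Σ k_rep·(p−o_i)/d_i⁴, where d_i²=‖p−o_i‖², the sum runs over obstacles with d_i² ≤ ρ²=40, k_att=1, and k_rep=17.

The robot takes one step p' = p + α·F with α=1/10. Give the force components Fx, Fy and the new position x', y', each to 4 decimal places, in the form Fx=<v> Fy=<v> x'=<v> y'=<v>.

Fx=-8.0664 Fy=-7.9336 x'=-1.8066 y'=0.2066

F_att = 1·(g−p) = 1·(-8,-8) = (-8.0000,-8.0000)
o1: d²=32 ≤ ρ²=40; F_rep = 17·(-4,4)/32² = (-0.0664,0.0664)
o2: d²=74 > ρ²=40 → inactive
F = F_att + ΣF_rep = (-8.0664,-7.9336)
p' = p + 1/10·F = (-1.8066,0.2066)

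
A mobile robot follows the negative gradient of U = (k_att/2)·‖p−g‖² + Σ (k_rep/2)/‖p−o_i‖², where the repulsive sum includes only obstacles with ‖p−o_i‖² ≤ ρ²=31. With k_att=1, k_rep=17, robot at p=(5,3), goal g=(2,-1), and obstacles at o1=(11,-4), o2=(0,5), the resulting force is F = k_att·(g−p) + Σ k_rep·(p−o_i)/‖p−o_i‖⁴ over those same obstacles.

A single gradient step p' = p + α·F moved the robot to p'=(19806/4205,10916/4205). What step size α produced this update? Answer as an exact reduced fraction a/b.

α = 1/10

F_att = 1·(g−p) = 1·(-3,-4) = (-3.0000,-4.0000)
o1: d²=85 > ρ²=31 → inactive
o2: d²=29 ≤ ρ²=31; F_rep = 17·(5,-2)/29² = (0.1011,-0.0404)
F = F_att + ΣF_rep = (-2.8989,-4.0404)
Δp = p'−p = (-0.2899,-0.4040); α = Δx/Fx = (-1219/4205) / (-2438/841) = 1/10
check: Δy/Fy = (-1699/4205) / (-3398/841) = 1/10 ✓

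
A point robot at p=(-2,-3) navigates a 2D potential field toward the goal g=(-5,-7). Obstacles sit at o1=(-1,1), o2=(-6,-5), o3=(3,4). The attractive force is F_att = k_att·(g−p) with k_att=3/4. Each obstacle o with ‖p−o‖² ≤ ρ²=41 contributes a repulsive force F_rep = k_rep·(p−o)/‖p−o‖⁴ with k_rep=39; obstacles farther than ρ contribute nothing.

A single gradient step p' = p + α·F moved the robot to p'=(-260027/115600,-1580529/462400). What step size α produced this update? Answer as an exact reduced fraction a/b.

F_att = 3/4·(g−p) = 3/4·(-3,-4) = (-2.2500,-3.0000)
o1: d²=17 ≤ ρ²=41; F_rep = 39·(-1,-4)/17² = (-0.1349,-0.5398)
o2: d²=20 ≤ ρ²=41; F_rep = 39·(4,2)/20² = (0.3900,0.1950)
o3: d²=74 > ρ²=41 → inactive
F = F_att + ΣF_rep = (-1.9949,-3.3448)
Δp = p'−p = (-0.2494,-0.4181); α = Δx/Fx = (-28827/115600) / (-28827/14450) = 1/8
check: Δy/Fy = (-193329/462400) / (-193329/57800) = 1/8 ✓

α = 1/8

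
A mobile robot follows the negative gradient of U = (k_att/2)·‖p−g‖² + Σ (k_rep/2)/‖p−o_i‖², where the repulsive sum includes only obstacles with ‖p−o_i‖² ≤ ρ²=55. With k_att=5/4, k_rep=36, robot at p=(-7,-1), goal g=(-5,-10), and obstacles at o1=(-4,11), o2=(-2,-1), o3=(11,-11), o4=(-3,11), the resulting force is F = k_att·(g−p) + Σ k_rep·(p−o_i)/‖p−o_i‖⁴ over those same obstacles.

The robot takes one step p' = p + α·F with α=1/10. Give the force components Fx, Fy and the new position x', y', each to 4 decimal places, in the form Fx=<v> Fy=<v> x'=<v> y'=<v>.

F_att = 5/4·(g−p) = 5/4·(2,-9) = (2.5000,-11.2500)
o1: d²=153 > ρ²=55 → inactive
o2: d²=25 ≤ ρ²=55; F_rep = 36·(-5,0)/25² = (-0.2880,0.0000)
o3: d²=424 > ρ²=55 → inactive
o4: d²=160 > ρ²=55 → inactive
F = F_att + ΣF_rep = (2.2120,-11.2500)
p' = p + 1/10·F = (-6.7788,-2.1250)

Fx=2.2120 Fy=-11.2500 x'=-6.7788 y'=-2.1250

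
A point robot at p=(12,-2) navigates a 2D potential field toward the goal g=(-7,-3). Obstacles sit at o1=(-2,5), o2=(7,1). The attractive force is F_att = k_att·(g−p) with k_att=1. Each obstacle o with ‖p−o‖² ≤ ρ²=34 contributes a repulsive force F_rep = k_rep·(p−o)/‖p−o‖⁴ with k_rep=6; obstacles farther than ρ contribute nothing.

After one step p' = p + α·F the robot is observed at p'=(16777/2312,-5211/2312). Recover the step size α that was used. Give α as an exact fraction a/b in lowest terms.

F_att = 1·(g−p) = 1·(-19,-1) = (-19.0000,-1.0000)
o1: d²=245 > ρ²=34 → inactive
o2: d²=34 ≤ ρ²=34; F_rep = 6·(5,-3)/34² = (0.0260,-0.0156)
F = F_att + ΣF_rep = (-18.9740,-1.0156)
Δp = p'−p = (-4.7435,-0.2539); α = Δx/Fx = (-10967/2312) / (-10967/578) = 1/4
check: Δy/Fy = (-587/2312) / (-587/578) = 1/4 ✓

α = 1/4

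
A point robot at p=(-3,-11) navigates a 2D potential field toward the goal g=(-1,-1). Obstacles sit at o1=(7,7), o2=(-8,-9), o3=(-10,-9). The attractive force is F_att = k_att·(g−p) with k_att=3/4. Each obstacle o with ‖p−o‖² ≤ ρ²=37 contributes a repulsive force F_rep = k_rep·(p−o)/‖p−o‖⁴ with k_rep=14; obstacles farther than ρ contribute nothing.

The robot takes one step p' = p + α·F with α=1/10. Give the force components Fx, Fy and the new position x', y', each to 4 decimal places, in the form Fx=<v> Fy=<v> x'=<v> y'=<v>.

Fx=1.5832 Fy=7.4667 x'=-2.8417 y'=-10.2533

F_att = 3/4·(g−p) = 3/4·(2,10) = (1.5000,7.5000)
o1: d²=424 > ρ²=37 → inactive
o2: d²=29 ≤ ρ²=37; F_rep = 14·(5,-2)/29² = (0.0832,-0.0333)
o3: d²=53 > ρ²=37 → inactive
F = F_att + ΣF_rep = (1.5832,7.4667)
p' = p + 1/10·F = (-2.8417,-10.2533)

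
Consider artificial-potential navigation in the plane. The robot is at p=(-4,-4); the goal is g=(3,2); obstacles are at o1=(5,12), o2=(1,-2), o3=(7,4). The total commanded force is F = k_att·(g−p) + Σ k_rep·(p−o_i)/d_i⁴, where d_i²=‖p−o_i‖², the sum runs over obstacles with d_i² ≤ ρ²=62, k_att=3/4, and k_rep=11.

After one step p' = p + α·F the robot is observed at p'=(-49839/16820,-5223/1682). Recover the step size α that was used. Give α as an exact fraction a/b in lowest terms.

α = 1/5

F_att = 3/4·(g−p) = 3/4·(7,6) = (5.2500,4.5000)
o1: d²=337 > ρ²=62 → inactive
o2: d²=29 ≤ ρ²=62; F_rep = 11·(-5,-2)/29² = (-0.0654,-0.0262)
o3: d²=185 > ρ²=62 → inactive
F = F_att + ΣF_rep = (5.1846,4.4738)
Δp = p'−p = (1.0369,0.8948); α = Δx/Fx = (17441/16820) / (17441/3364) = 1/5
check: Δy/Fy = (1505/1682) / (7525/1682) = 1/5 ✓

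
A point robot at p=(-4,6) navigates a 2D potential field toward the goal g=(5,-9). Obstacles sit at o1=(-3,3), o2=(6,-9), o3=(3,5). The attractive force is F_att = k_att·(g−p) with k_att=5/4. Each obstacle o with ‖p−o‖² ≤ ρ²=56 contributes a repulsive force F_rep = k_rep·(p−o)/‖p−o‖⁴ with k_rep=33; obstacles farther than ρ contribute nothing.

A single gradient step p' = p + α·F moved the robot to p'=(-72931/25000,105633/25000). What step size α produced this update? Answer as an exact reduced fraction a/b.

F_att = 5/4·(g−p) = 5/4·(9,-15) = (11.2500,-18.7500)
o1: d²=10 ≤ ρ²=56; F_rep = 33·(-1,3)/10² = (-0.3300,0.9900)
o2: d²=325 > ρ²=56 → inactive
o3: d²=50 ≤ ρ²=56; F_rep = 33·(-7,1)/50² = (-0.0924,0.0132)
F = F_att + ΣF_rep = (10.8276,-17.7468)
Δp = p'−p = (1.0828,-1.7747); α = Δx/Fx = (27069/25000) / (27069/2500) = 1/10
check: Δy/Fy = (-44367/25000) / (-44367/2500) = 1/10 ✓

α = 1/10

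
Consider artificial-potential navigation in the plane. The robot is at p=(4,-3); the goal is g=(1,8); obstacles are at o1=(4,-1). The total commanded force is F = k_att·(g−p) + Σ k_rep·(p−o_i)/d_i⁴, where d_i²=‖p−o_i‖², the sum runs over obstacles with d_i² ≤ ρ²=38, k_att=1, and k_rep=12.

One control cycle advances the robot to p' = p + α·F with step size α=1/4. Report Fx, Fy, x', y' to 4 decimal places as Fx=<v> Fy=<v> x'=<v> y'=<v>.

F_att = 1·(g−p) = 1·(-3,11) = (-3.0000,11.0000)
o1: d²=4 ≤ ρ²=38; F_rep = 12·(0,-2)/4² = (0.0000,-1.5000)
F = F_att + ΣF_rep = (-3.0000,9.5000)
p' = p + 1/4·F = (3.2500,-0.6250)

Fx=-3.0000 Fy=9.5000 x'=3.2500 y'=-0.6250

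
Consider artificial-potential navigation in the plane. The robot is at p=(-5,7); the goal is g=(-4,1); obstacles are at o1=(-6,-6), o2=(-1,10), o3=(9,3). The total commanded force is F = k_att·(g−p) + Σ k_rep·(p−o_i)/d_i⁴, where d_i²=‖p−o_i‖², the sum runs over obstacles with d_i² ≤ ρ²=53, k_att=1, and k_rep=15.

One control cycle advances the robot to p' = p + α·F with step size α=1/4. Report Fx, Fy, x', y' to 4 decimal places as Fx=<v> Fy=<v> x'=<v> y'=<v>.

F_att = 1·(g−p) = 1·(1,-6) = (1.0000,-6.0000)
o1: d²=170 > ρ²=53 → inactive
o2: d²=25 ≤ ρ²=53; F_rep = 15·(-4,-3)/25² = (-0.0960,-0.0720)
o3: d²=212 > ρ²=53 → inactive
F = F_att + ΣF_rep = (0.9040,-6.0720)
p' = p + 1/4·F = (-4.7740,5.4820)

Fx=0.9040 Fy=-6.0720 x'=-4.7740 y'=5.4820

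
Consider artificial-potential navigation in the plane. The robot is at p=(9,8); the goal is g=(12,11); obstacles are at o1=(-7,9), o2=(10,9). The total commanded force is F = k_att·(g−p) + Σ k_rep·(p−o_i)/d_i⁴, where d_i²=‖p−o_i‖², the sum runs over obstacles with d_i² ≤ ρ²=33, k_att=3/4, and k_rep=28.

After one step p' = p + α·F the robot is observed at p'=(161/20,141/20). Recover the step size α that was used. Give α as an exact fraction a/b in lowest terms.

α = 1/5

F_att = 3/4·(g−p) = 3/4·(3,3) = (2.2500,2.2500)
o1: d²=257 > ρ²=33 → inactive
o2: d²=2 ≤ ρ²=33; F_rep = 28·(-1,-1)/2² = (-7.0000,-7.0000)
F = F_att + ΣF_rep = (-4.7500,-4.7500)
Δp = p'−p = (-0.9500,-0.9500); α = Δx/Fx = (-19/20) / (-19/4) = 1/5
check: Δy/Fy = (-19/20) / (-19/4) = 1/5 ✓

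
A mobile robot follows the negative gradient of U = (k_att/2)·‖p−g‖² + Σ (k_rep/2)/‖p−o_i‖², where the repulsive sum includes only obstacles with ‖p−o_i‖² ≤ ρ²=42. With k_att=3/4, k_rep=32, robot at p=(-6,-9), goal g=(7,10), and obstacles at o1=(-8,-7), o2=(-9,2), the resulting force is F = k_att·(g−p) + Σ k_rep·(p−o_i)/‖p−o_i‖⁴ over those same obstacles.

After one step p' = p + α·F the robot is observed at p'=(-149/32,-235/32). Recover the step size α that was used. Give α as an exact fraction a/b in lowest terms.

F_att = 3/4·(g−p) = 3/4·(13,19) = (9.7500,14.2500)
o1: d²=8 ≤ ρ²=42; F_rep = 32·(2,-2)/8² = (1.0000,-1.0000)
o2: d²=130 > ρ²=42 → inactive
F = F_att + ΣF_rep = (10.7500,13.2500)
Δp = p'−p = (1.3438,1.6562); α = Δx/Fx = (43/32) / (43/4) = 1/8
check: Δy/Fy = (53/32) / (53/4) = 1/8 ✓

α = 1/8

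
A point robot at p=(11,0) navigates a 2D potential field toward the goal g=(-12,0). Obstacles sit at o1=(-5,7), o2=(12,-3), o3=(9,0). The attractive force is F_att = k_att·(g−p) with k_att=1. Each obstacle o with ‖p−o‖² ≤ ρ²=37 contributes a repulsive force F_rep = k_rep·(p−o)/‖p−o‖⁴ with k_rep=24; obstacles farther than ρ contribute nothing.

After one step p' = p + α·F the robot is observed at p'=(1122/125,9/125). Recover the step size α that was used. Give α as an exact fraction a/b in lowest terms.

α = 1/10

F_att = 1·(g−p) = 1·(-23,0) = (-23.0000,0.0000)
o1: d²=305 > ρ²=37 → inactive
o2: d²=10 ≤ ρ²=37; F_rep = 24·(-1,3)/10² = (-0.2400,0.7200)
o3: d²=4 ≤ ρ²=37; F_rep = 24·(2,0)/4² = (3.0000,0.0000)
F = F_att + ΣF_rep = (-20.2400,0.7200)
Δp = p'−p = (-2.0240,0.0720); α = Δx/Fx = (-253/125) / (-506/25) = 1/10
check: Δy/Fy = (9/125) / (18/25) = 1/10 ✓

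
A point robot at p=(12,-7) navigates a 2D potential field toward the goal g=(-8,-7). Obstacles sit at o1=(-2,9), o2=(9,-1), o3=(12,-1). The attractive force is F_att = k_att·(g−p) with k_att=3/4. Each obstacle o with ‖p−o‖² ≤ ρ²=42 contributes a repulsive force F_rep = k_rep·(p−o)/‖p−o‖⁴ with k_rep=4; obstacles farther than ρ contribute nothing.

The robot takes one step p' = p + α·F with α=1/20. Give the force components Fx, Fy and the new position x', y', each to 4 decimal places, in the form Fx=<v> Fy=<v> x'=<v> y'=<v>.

F_att = 3/4·(g−p) = 3/4·(-20,0) = (-15.0000,0.0000)
o1: d²=452 > ρ²=42 → inactive
o2: d²=45 > ρ²=42 → inactive
o3: d²=36 ≤ ρ²=42; F_rep = 4·(0,-6)/36² = (0.0000,-0.0185)
F = F_att + ΣF_rep = (-15.0000,-0.0185)
p' = p + 1/20·F = (11.2500,-7.0009)

Fx=-15.0000 Fy=-0.0185 x'=11.2500 y'=-7.0009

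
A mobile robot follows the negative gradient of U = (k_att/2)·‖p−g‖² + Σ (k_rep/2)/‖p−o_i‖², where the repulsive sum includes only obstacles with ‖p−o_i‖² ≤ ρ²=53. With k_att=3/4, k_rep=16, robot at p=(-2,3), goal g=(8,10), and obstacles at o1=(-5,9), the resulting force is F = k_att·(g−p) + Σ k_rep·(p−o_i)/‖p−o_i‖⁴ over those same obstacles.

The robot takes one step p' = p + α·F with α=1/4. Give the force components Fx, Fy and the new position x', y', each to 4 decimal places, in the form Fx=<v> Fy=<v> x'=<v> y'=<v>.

F_att = 3/4·(g−p) = 3/4·(10,7) = (7.5000,5.2500)
o1: d²=45 ≤ ρ²=53; F_rep = 16·(3,-6)/45² = (0.0237,-0.0474)
F = F_att + ΣF_rep = (7.5237,5.2026)
p' = p + 1/4·F = (-0.1191,4.3006)

Fx=7.5237 Fy=5.2026 x'=-0.1191 y'=4.3006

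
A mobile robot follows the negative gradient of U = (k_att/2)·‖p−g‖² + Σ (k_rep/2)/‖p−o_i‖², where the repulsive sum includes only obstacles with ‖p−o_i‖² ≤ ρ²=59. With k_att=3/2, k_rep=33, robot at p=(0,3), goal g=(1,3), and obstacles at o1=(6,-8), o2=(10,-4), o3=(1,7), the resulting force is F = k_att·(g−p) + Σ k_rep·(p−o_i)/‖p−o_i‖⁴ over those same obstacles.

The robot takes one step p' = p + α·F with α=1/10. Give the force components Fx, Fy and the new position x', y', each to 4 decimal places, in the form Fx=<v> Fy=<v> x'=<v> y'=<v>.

Fx=1.3858 Fy=-0.4567 x'=0.1386 y'=2.9543

F_att = 3/2·(g−p) = 3/2·(1,0) = (1.5000,0.0000)
o1: d²=157 > ρ²=59 → inactive
o2: d²=149 > ρ²=59 → inactive
o3: d²=17 ≤ ρ²=59; F_rep = 33·(-1,-4)/17² = (-0.1142,-0.4567)
F = F_att + ΣF_rep = (1.3858,-0.4567)
p' = p + 1/10·F = (0.1386,2.9543)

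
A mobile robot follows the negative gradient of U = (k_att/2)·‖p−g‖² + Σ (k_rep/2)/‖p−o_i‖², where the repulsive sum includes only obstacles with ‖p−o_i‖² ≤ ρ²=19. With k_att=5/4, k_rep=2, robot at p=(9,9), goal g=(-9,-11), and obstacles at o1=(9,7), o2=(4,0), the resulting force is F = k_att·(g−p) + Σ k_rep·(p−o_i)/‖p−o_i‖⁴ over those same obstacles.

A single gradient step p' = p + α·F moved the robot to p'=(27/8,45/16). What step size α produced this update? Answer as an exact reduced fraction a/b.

F_att = 5/4·(g−p) = 5/4·(-18,-20) = (-22.5000,-25.0000)
o1: d²=4 ≤ ρ²=19; F_rep = 2·(0,2)/4² = (0.0000,0.2500)
o2: d²=106 > ρ²=19 → inactive
F = F_att + ΣF_rep = (-22.5000,-24.7500)
Δp = p'−p = (-5.6250,-6.1875); α = Δx/Fx = (-45/8) / (-45/2) = 1/4
check: Δy/Fy = (-99/16) / (-99/4) = 1/4 ✓

α = 1/4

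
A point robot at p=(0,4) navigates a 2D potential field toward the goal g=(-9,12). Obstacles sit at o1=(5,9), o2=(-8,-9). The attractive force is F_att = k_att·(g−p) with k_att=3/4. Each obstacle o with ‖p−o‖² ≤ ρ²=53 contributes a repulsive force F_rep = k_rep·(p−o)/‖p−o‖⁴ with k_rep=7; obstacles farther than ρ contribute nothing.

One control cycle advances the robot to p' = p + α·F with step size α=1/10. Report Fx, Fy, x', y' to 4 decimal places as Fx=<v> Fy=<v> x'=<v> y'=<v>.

F_att = 3/4·(g−p) = 3/4·(-9,8) = (-6.7500,6.0000)
o1: d²=50 ≤ ρ²=53; F_rep = 7·(-5,-5)/50² = (-0.0140,-0.0140)
o2: d²=233 > ρ²=53 → inactive
F = F_att + ΣF_rep = (-6.7640,5.9860)
p' = p + 1/10·F = (-0.6764,4.5986)

Fx=-6.7640 Fy=5.9860 x'=-0.6764 y'=4.5986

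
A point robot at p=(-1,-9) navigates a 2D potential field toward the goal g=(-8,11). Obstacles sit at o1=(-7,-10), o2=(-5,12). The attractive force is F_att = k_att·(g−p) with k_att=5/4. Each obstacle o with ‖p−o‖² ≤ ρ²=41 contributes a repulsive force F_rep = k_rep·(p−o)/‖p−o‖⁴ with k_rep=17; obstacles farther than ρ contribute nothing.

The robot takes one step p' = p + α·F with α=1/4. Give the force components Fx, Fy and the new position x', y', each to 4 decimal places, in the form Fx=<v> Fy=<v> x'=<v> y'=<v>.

F_att = 5/4·(g−p) = 5/4·(-7,20) = (-8.7500,25.0000)
o1: d²=37 ≤ ρ²=41; F_rep = 17·(6,1)/37² = (0.0745,0.0124)
o2: d²=457 > ρ²=41 → inactive
F = F_att + ΣF_rep = (-8.6755,25.0124)
p' = p + 1/4·F = (-3.1689,-2.7469)

Fx=-8.6755 Fy=25.0124 x'=-3.1689 y'=-2.7469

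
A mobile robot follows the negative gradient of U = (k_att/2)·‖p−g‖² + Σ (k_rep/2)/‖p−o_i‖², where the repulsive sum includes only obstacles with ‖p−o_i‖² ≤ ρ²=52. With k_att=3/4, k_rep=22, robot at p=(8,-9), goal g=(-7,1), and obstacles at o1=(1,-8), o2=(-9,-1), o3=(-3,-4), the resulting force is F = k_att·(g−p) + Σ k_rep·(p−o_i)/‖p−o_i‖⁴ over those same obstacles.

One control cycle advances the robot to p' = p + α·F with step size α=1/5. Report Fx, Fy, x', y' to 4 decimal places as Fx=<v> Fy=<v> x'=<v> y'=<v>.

Fx=-11.1884 Fy=7.4912 x'=5.7623 y'=-7.5018

F_att = 3/4·(g−p) = 3/4·(-15,10) = (-11.2500,7.5000)
o1: d²=50 ≤ ρ²=52; F_rep = 22·(7,-1)/50² = (0.0616,-0.0088)
o2: d²=353 > ρ²=52 → inactive
o3: d²=146 > ρ²=52 → inactive
F = F_att + ΣF_rep = (-11.1884,7.4912)
p' = p + 1/5·F = (5.7623,-7.5018)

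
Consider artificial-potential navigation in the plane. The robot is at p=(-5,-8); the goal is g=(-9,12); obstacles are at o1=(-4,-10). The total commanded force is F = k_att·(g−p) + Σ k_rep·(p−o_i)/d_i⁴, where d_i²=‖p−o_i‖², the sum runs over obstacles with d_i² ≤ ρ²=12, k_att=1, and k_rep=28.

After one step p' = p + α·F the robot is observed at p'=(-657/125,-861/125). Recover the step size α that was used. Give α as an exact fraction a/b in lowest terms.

α = 1/20

F_att = 1·(g−p) = 1·(-4,20) = (-4.0000,20.0000)
o1: d²=5 ≤ ρ²=12; F_rep = 28·(-1,2)/5² = (-1.1200,2.2400)
F = F_att + ΣF_rep = (-5.1200,22.2400)
Δp = p'−p = (-0.2560,1.1120); α = Δx/Fx = (-32/125) / (-128/25) = 1/20
check: Δy/Fy = (139/125) / (556/25) = 1/20 ✓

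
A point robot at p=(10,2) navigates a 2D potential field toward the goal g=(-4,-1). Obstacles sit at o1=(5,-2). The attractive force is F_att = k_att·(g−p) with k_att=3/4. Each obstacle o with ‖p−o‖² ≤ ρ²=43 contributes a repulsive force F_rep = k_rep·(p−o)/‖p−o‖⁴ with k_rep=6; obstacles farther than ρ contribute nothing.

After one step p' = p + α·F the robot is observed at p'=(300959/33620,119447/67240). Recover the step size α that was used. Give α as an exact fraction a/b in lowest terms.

α = 1/10

F_att = 3/4·(g−p) = 3/4·(-14,-3) = (-10.5000,-2.2500)
o1: d²=41 ≤ ρ²=43; F_rep = 6·(5,4)/41² = (0.0178,0.0143)
F = F_att + ΣF_rep = (-10.4822,-2.2357)
Δp = p'−p = (-1.0482,-0.2236); α = Δx/Fx = (-35241/33620) / (-35241/3362) = 1/10
check: Δy/Fy = (-15033/67240) / (-15033/6724) = 1/10 ✓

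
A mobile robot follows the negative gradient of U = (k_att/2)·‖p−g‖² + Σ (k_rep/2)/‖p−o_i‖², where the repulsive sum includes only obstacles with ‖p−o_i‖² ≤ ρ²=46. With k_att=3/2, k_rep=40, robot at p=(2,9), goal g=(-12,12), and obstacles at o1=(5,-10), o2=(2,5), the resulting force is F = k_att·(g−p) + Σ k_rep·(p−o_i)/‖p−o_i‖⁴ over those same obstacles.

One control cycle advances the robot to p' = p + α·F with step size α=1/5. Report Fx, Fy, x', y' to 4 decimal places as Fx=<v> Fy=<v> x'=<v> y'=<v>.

Fx=-21.0000 Fy=5.1250 x'=-2.2000 y'=10.0250

F_att = 3/2·(g−p) = 3/2·(-14,3) = (-21.0000,4.5000)
o1: d²=370 > ρ²=46 → inactive
o2: d²=16 ≤ ρ²=46; F_rep = 40·(0,4)/16² = (0.0000,0.6250)
F = F_att + ΣF_rep = (-21.0000,5.1250)
p' = p + 1/5·F = (-2.2000,10.0250)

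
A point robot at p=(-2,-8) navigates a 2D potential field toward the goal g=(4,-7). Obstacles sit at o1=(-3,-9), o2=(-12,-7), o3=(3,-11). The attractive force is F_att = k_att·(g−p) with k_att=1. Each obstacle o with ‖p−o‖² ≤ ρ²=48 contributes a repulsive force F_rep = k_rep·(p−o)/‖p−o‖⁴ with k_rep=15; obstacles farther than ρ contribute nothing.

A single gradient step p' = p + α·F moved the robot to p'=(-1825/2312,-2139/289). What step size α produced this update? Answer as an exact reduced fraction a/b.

F_att = 1·(g−p) = 1·(6,1) = (6.0000,1.0000)
o1: d²=2 ≤ ρ²=48; F_rep = 15·(1,1)/2² = (3.7500,3.7500)
o2: d²=101 > ρ²=48 → inactive
o3: d²=34 ≤ ρ²=48; F_rep = 15·(-5,3)/34² = (-0.0649,0.0389)
F = F_att + ΣF_rep = (9.6851,4.7889)
Δp = p'−p = (1.2106,0.5986); α = Δx/Fx = (2799/2312) / (2799/289) = 1/8
check: Δy/Fy = (173/289) / (1384/289) = 1/8 ✓

α = 1/8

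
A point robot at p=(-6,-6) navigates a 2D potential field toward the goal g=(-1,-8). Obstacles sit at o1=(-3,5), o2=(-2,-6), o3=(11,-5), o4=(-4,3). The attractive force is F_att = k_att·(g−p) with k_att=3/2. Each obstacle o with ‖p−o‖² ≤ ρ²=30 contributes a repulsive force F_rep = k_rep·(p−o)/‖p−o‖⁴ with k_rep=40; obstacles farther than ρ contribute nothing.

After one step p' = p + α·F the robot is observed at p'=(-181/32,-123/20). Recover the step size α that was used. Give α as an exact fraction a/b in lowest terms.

α = 1/20

F_att = 3/2·(g−p) = 3/2·(5,-2) = (7.5000,-3.0000)
o1: d²=130 > ρ²=30 → inactive
o2: d²=16 ≤ ρ²=30; F_rep = 40·(-4,0)/16² = (-0.6250,0.0000)
o3: d²=290 > ρ²=30 → inactive
o4: d²=85 > ρ²=30 → inactive
F = F_att + ΣF_rep = (6.8750,-3.0000)
Δp = p'−p = (0.3438,-0.1500); α = Δx/Fx = (11/32) / (55/8) = 1/20
check: Δy/Fy = (-3/20) / (-3) = 1/20 ✓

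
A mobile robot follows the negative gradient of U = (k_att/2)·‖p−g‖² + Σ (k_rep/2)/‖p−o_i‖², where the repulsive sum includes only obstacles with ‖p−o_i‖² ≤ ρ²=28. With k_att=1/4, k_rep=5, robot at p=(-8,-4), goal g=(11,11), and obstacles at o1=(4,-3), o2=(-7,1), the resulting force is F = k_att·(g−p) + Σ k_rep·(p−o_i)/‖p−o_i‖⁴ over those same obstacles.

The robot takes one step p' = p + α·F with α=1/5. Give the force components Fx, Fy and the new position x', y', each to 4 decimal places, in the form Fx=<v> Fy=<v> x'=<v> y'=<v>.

Fx=4.7426 Fy=3.7130 x'=-7.0515 y'=-3.2574

F_att = 1/4·(g−p) = 1/4·(19,15) = (4.7500,3.7500)
o1: d²=145 > ρ²=28 → inactive
o2: d²=26 ≤ ρ²=28; F_rep = 5·(-1,-5)/26² = (-0.0074,-0.0370)
F = F_att + ΣF_rep = (4.7426,3.7130)
p' = p + 1/5·F = (-7.0515,-3.2574)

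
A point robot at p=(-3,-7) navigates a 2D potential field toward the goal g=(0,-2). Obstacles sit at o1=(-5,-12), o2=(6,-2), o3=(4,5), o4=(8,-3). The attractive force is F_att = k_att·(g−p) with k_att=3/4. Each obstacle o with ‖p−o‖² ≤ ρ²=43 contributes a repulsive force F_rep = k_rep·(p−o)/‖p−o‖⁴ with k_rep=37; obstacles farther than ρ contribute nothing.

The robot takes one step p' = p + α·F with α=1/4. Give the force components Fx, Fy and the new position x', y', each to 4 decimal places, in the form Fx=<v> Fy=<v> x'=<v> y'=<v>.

F_att = 3/4·(g−p) = 3/4·(3,5) = (2.2500,3.7500)
o1: d²=29 ≤ ρ²=43; F_rep = 37·(2,5)/29² = (0.0880,0.2200)
o2: d²=106 > ρ²=43 → inactive
o3: d²=193 > ρ²=43 → inactive
o4: d²=137 > ρ²=43 → inactive
F = F_att + ΣF_rep = (2.3380,3.9700)
p' = p + 1/4·F = (-2.4155,-6.0075)

Fx=2.3380 Fy=3.9700 x'=-2.4155 y'=-6.0075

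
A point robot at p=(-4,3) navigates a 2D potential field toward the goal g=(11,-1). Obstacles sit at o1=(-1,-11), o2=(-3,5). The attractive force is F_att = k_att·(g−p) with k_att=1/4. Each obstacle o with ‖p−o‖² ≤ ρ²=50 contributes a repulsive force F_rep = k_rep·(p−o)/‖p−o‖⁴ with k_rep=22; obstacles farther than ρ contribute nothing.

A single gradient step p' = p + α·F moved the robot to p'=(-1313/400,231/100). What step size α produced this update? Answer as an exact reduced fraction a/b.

α = 1/4

F_att = 1/4·(g−p) = 1/4·(15,-4) = (3.7500,-1.0000)
o1: d²=205 > ρ²=50 → inactive
o2: d²=5 ≤ ρ²=50; F_rep = 22·(-1,-2)/5² = (-0.8800,-1.7600)
F = F_att + ΣF_rep = (2.8700,-2.7600)
Δp = p'−p = (0.7175,-0.6900); α = Δx/Fx = (287/400) / (287/100) = 1/4
check: Δy/Fy = (-69/100) / (-69/25) = 1/4 ✓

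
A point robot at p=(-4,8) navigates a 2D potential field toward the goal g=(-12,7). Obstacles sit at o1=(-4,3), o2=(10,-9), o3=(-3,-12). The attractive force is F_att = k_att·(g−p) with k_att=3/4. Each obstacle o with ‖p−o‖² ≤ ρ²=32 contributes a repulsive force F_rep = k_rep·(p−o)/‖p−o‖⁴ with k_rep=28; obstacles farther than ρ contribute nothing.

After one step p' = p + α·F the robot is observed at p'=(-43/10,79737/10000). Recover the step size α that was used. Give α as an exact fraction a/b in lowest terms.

α = 1/20

F_att = 3/4·(g−p) = 3/4·(-8,-1) = (-6.0000,-0.7500)
o1: d²=25 ≤ ρ²=32; F_rep = 28·(0,5)/25² = (0.0000,0.2240)
o2: d²=485 > ρ²=32 → inactive
o3: d²=401 > ρ²=32 → inactive
F = F_att + ΣF_rep = (-6.0000,-0.5260)
Δp = p'−p = (-0.3000,-0.0263); α = Δx/Fx = (-3/10) / (-6) = 1/20
check: Δy/Fy = (-263/10000) / (-263/500) = 1/20 ✓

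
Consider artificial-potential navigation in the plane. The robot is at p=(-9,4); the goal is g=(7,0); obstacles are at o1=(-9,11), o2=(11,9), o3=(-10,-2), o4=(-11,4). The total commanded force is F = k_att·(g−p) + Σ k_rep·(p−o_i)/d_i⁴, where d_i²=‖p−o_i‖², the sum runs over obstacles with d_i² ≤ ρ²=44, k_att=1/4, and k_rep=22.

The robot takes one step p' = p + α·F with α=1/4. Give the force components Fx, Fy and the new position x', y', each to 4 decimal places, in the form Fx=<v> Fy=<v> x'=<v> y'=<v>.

F_att = 1/4·(g−p) = 1/4·(16,-4) = (4.0000,-1.0000)
o1: d²=49 > ρ²=44 → inactive
o2: d²=425 > ρ²=44 → inactive
o3: d²=37 ≤ ρ²=44; F_rep = 22·(1,6)/37² = (0.0161,0.0964)
o4: d²=4 ≤ ρ²=44; F_rep = 22·(2,0)/4² = (2.7500,0.0000)
F = F_att + ΣF_rep = (6.7661,-0.9036)
p' = p + 1/4·F = (-7.3085,3.7741)

Fx=6.7661 Fy=-0.9036 x'=-7.3085 y'=3.7741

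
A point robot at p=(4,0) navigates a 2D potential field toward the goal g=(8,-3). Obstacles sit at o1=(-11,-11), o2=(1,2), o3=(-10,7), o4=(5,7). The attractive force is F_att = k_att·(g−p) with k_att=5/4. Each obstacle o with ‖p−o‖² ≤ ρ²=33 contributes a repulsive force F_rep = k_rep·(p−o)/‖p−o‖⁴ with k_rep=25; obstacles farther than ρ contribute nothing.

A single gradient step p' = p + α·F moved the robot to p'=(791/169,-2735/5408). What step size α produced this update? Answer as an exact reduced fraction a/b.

α = 1/8

F_att = 5/4·(g−p) = 5/4·(4,-3) = (5.0000,-3.7500)
o1: d²=346 > ρ²=33 → inactive
o2: d²=13 ≤ ρ²=33; F_rep = 25·(3,-2)/13² = (0.4438,-0.2959)
o3: d²=245 > ρ²=33 → inactive
o4: d²=50 > ρ²=33 → inactive
F = F_att + ΣF_rep = (5.4438,-4.0459)
Δp = p'−p = (0.6805,-0.5057); α = Δx/Fx = (115/169) / (920/169) = 1/8
check: Δy/Fy = (-2735/5408) / (-2735/676) = 1/8 ✓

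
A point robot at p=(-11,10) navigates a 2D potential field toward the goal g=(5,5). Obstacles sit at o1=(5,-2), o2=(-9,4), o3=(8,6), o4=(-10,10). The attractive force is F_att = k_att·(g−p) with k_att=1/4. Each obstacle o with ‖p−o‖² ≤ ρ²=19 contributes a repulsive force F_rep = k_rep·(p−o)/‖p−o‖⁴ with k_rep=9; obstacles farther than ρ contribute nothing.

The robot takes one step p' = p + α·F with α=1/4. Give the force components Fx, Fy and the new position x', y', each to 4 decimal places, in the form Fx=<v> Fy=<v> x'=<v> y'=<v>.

Fx=-5.0000 Fy=-1.2500 x'=-12.2500 y'=9.6875

F_att = 1/4·(g−p) = 1/4·(16,-5) = (4.0000,-1.2500)
o1: d²=400 > ρ²=19 → inactive
o2: d²=40 > ρ²=19 → inactive
o3: d²=377 > ρ²=19 → inactive
o4: d²=1 ≤ ρ²=19; F_rep = 9·(-1,0)/1² = (-9.0000,0.0000)
F = F_att + ΣF_rep = (-5.0000,-1.2500)
p' = p + 1/4·F = (-12.2500,9.6875)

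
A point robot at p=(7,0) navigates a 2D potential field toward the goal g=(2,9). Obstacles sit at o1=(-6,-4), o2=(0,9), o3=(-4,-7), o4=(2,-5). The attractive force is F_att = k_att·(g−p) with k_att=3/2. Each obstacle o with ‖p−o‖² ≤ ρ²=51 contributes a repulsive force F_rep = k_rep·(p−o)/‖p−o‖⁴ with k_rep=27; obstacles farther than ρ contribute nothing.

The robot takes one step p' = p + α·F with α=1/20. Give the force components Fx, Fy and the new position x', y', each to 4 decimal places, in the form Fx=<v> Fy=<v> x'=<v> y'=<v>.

Fx=-7.4460 Fy=13.5540 x'=6.6277 y'=0.6777

F_att = 3/2·(g−p) = 3/2·(-5,9) = (-7.5000,13.5000)
o1: d²=185 > ρ²=51 → inactive
o2: d²=130 > ρ²=51 → inactive
o3: d²=170 > ρ²=51 → inactive
o4: d²=50 ≤ ρ²=51; F_rep = 27·(5,5)/50² = (0.0540,0.0540)
F = F_att + ΣF_rep = (-7.4460,13.5540)
p' = p + 1/20·F = (6.6277,0.6777)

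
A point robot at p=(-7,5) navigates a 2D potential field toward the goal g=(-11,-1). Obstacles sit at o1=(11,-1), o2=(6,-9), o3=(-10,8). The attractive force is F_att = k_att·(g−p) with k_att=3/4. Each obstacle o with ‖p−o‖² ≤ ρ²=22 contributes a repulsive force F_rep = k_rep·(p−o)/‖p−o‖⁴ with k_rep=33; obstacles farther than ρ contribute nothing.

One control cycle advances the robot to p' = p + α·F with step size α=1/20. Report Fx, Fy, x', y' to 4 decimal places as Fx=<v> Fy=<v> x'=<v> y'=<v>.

Fx=-2.6944 Fy=-4.8056 x'=-7.1347 y'=4.7597

F_att = 3/4·(g−p) = 3/4·(-4,-6) = (-3.0000,-4.5000)
o1: d²=360 > ρ²=22 → inactive
o2: d²=365 > ρ²=22 → inactive
o3: d²=18 ≤ ρ²=22; F_rep = 33·(3,-3)/18² = (0.3056,-0.3056)
F = F_att + ΣF_rep = (-2.6944,-4.8056)
p' = p + 1/20·F = (-7.1347,4.7597)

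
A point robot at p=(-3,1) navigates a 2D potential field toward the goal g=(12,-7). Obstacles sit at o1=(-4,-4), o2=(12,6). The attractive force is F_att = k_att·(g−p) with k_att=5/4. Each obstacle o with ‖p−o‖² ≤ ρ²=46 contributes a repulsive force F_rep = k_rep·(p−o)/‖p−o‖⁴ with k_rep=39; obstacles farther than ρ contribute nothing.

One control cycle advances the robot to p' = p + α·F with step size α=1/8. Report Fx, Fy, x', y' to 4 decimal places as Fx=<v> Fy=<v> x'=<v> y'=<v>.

Fx=18.8077 Fy=-9.7115 x'=-0.6490 y'=-0.2139

F_att = 5/4·(g−p) = 5/4·(15,-8) = (18.7500,-10.0000)
o1: d²=26 ≤ ρ²=46; F_rep = 39·(1,5)/26² = (0.0577,0.2885)
o2: d²=250 > ρ²=46 → inactive
F = F_att + ΣF_rep = (18.8077,-9.7115)
p' = p + 1/8·F = (-0.6490,-0.2139)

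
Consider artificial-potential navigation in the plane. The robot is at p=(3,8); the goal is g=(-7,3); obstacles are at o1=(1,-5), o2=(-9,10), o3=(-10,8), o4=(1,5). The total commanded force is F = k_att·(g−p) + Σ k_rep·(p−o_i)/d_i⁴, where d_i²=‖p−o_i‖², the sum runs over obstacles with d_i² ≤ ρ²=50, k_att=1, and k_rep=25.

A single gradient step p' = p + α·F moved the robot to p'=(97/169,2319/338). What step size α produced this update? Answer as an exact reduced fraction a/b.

α = 1/4

F_att = 1·(g−p) = 1·(-10,-5) = (-10.0000,-5.0000)
o1: d²=173 > ρ²=50 → inactive
o2: d²=148 > ρ²=50 → inactive
o3: d²=169 > ρ²=50 → inactive
o4: d²=13 ≤ ρ²=50; F_rep = 25·(2,3)/13² = (0.2959,0.4438)
F = F_att + ΣF_rep = (-9.7041,-4.5562)
Δp = p'−p = (-2.4260,-1.1391); α = Δx/Fx = (-410/169) / (-1640/169) = 1/4
check: Δy/Fy = (-385/338) / (-770/169) = 1/4 ✓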